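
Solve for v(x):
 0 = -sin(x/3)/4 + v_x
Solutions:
 v(x) = C1 - 3*cos(x/3)/4


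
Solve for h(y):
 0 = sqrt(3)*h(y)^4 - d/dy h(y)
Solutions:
 h(y) = (-1/(C1 + 3*sqrt(3)*y))^(1/3)
 h(y) = (-1/(C1 + sqrt(3)*y))^(1/3)*(-3^(2/3) - 3*3^(1/6)*I)/6
 h(y) = (-1/(C1 + sqrt(3)*y))^(1/3)*(-3^(2/3) + 3*3^(1/6)*I)/6


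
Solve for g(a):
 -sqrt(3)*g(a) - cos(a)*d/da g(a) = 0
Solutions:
 g(a) = C1*(sin(a) - 1)^(sqrt(3)/2)/(sin(a) + 1)^(sqrt(3)/2)


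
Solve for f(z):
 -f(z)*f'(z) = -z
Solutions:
 f(z) = -sqrt(C1 + z^2)
 f(z) = sqrt(C1 + z^2)


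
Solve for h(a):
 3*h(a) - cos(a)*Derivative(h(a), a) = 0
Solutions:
 h(a) = C1*(sin(a) + 1)^(3/2)/(sin(a) - 1)^(3/2)


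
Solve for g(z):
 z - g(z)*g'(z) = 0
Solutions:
 g(z) = -sqrt(C1 + z^2)
 g(z) = sqrt(C1 + z^2)


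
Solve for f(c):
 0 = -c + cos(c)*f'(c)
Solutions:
 f(c) = C1 + Integral(c/cos(c), c)


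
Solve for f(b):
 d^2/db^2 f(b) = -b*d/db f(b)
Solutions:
 f(b) = C1 + C2*erf(sqrt(2)*b/2)


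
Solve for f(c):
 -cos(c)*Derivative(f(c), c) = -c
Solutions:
 f(c) = C1 + Integral(c/cos(c), c)


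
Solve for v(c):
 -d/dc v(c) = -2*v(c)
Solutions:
 v(c) = C1*exp(2*c)


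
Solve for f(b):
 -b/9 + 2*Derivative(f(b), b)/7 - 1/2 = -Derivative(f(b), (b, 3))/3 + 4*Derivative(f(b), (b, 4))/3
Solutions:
 f(b) = C1 + C2*exp(b*(-7^(2/3)*(36*sqrt(1310) + 1303)^(1/3) - 7*7^(1/3)/(36*sqrt(1310) + 1303)^(1/3) + 14)/168)*sin(sqrt(3)*7^(1/3)*b*(-7^(1/3)*(36*sqrt(1310) + 1303)^(1/3) + 7/(36*sqrt(1310) + 1303)^(1/3))/168) + C3*exp(b*(-7^(2/3)*(36*sqrt(1310) + 1303)^(1/3) - 7*7^(1/3)/(36*sqrt(1310) + 1303)^(1/3) + 14)/168)*cos(sqrt(3)*7^(1/3)*b*(-7^(1/3)*(36*sqrt(1310) + 1303)^(1/3) + 7/(36*sqrt(1310) + 1303)^(1/3))/168) + C4*exp(b*(7*7^(1/3)/(36*sqrt(1310) + 1303)^(1/3) + 7 + 7^(2/3)*(36*sqrt(1310) + 1303)^(1/3))/84) + 7*b^2/36 + 7*b/4


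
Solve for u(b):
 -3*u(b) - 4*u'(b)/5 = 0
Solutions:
 u(b) = C1*exp(-15*b/4)


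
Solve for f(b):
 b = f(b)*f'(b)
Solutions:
 f(b) = -sqrt(C1 + b^2)
 f(b) = sqrt(C1 + b^2)


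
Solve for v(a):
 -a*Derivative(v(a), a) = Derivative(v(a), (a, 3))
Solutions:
 v(a) = C1 + Integral(C2*airyai(-a) + C3*airybi(-a), a)


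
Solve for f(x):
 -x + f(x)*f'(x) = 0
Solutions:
 f(x) = -sqrt(C1 + x^2)
 f(x) = sqrt(C1 + x^2)


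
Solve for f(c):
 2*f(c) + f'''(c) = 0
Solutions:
 f(c) = C3*exp(-2^(1/3)*c) + (C1*sin(2^(1/3)*sqrt(3)*c/2) + C2*cos(2^(1/3)*sqrt(3)*c/2))*exp(2^(1/3)*c/2)


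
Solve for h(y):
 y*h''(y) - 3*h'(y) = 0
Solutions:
 h(y) = C1 + C2*y^4


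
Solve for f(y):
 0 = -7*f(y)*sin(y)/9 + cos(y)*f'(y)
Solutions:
 f(y) = C1/cos(y)^(7/9)


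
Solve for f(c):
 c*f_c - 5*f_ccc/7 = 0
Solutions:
 f(c) = C1 + Integral(C2*airyai(5^(2/3)*7^(1/3)*c/5) + C3*airybi(5^(2/3)*7^(1/3)*c/5), c)


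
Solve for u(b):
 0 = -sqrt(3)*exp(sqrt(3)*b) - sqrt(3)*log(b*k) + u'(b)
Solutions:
 u(b) = C1 + sqrt(3)*b*log(b*k) - sqrt(3)*b + exp(sqrt(3)*b)


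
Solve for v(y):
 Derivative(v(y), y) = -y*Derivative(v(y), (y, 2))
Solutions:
 v(y) = C1 + C2*log(y)


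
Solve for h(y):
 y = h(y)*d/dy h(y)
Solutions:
 h(y) = -sqrt(C1 + y^2)
 h(y) = sqrt(C1 + y^2)


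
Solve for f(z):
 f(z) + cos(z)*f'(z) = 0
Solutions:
 f(z) = C1*sqrt(sin(z) - 1)/sqrt(sin(z) + 1)


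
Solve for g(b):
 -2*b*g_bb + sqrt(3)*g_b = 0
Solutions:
 g(b) = C1 + C2*b^(sqrt(3)/2 + 1)


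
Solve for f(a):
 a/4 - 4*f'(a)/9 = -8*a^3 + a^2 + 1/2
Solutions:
 f(a) = C1 + 9*a^4/2 - 3*a^3/4 + 9*a^2/32 - 9*a/8


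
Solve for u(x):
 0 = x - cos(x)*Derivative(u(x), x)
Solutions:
 u(x) = C1 + Integral(x/cos(x), x)


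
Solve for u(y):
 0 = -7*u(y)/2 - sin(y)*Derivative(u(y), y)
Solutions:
 u(y) = C1*(cos(y) + 1)^(7/4)/(cos(y) - 1)^(7/4)


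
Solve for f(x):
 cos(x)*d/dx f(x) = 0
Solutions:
 f(x) = C1


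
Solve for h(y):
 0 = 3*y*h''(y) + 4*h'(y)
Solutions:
 h(y) = C1 + C2/y^(1/3)


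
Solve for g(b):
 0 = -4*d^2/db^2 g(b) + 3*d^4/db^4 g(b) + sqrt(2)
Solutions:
 g(b) = C1 + C2*b + C3*exp(-2*sqrt(3)*b/3) + C4*exp(2*sqrt(3)*b/3) + sqrt(2)*b^2/8


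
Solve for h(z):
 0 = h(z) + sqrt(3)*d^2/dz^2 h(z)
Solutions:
 h(z) = C1*sin(3^(3/4)*z/3) + C2*cos(3^(3/4)*z/3)


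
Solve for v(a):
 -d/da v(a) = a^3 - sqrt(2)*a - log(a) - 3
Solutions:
 v(a) = C1 - a^4/4 + sqrt(2)*a^2/2 + a*log(a) + 2*a


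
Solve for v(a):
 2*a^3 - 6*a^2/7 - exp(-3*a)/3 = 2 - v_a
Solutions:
 v(a) = C1 - a^4/2 + 2*a^3/7 + 2*a - exp(-3*a)/9


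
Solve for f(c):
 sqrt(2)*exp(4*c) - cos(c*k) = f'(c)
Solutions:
 f(c) = C1 + sqrt(2)*exp(4*c)/4 - sin(c*k)/k


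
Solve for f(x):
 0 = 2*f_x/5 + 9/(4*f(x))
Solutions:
 f(x) = -sqrt(C1 - 45*x)/2
 f(x) = sqrt(C1 - 45*x)/2


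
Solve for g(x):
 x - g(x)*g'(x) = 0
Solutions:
 g(x) = -sqrt(C1 + x^2)
 g(x) = sqrt(C1 + x^2)


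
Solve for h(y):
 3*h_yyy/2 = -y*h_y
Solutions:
 h(y) = C1 + Integral(C2*airyai(-2^(1/3)*3^(2/3)*y/3) + C3*airybi(-2^(1/3)*3^(2/3)*y/3), y)


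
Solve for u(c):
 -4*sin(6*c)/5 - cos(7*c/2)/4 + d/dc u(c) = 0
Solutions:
 u(c) = C1 + sin(7*c/2)/14 - 2*cos(6*c)/15


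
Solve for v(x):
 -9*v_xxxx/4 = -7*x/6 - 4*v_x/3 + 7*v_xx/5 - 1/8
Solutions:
 v(x) = C1 + C2*exp(15^(1/3)*x*(-(225 + 13*sqrt(330))^(1/3) + 7*15^(1/3)/(225 + 13*sqrt(330))^(1/3))/45)*sin(3^(1/6)*5^(1/3)*x*(21*5^(1/3)/(225 + 13*sqrt(330))^(1/3) + 3^(2/3)*(225 + 13*sqrt(330))^(1/3))/45) + C3*exp(15^(1/3)*x*(-(225 + 13*sqrt(330))^(1/3) + 7*15^(1/3)/(225 + 13*sqrt(330))^(1/3))/45)*cos(3^(1/6)*5^(1/3)*x*(21*5^(1/3)/(225 + 13*sqrt(330))^(1/3) + 3^(2/3)*(225 + 13*sqrt(330))^(1/3))/45) + C4*exp(-2*15^(1/3)*x*(-(225 + 13*sqrt(330))^(1/3) + 7*15^(1/3)/(225 + 13*sqrt(330))^(1/3))/45) - 7*x^2/16 - 81*x/80


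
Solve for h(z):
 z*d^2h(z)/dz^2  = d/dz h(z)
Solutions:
 h(z) = C1 + C2*z^2


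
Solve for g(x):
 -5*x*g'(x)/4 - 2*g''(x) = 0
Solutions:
 g(x) = C1 + C2*erf(sqrt(5)*x/4)


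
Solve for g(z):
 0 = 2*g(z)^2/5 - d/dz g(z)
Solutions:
 g(z) = -5/(C1 + 2*z)


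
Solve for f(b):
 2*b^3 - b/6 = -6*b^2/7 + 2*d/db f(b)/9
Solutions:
 f(b) = C1 + 9*b^4/4 + 9*b^3/7 - 3*b^2/8


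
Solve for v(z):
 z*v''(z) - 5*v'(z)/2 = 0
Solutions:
 v(z) = C1 + C2*z^(7/2)


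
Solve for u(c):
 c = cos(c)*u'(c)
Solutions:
 u(c) = C1 + Integral(c/cos(c), c)


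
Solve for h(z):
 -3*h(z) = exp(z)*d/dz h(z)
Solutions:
 h(z) = C1*exp(3*exp(-z))


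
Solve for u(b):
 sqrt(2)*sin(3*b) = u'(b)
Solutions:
 u(b) = C1 - sqrt(2)*cos(3*b)/3


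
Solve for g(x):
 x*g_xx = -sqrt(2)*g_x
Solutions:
 g(x) = C1 + C2*x^(1 - sqrt(2))


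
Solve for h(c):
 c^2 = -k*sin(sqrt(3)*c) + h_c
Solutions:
 h(c) = C1 + c^3/3 - sqrt(3)*k*cos(sqrt(3)*c)/3


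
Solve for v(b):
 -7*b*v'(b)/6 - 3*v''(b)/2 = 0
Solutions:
 v(b) = C1 + C2*erf(sqrt(14)*b/6)


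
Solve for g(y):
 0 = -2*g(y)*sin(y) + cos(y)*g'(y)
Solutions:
 g(y) = C1/cos(y)^2


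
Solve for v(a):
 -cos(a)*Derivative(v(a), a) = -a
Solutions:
 v(a) = C1 + Integral(a/cos(a), a)


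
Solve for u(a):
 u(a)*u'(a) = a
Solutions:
 u(a) = -sqrt(C1 + a^2)
 u(a) = sqrt(C1 + a^2)


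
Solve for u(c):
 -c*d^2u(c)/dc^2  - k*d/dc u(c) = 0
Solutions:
 u(c) = C1 + c^(1 - re(k))*(C2*sin(log(c)*Abs(im(k))) + C3*cos(log(c)*im(k)))


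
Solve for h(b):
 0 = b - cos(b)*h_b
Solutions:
 h(b) = C1 + Integral(b/cos(b), b)


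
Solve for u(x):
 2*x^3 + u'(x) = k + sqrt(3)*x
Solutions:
 u(x) = C1 + k*x - x^4/2 + sqrt(3)*x^2/2


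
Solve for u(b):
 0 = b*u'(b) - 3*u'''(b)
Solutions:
 u(b) = C1 + Integral(C2*airyai(3^(2/3)*b/3) + C3*airybi(3^(2/3)*b/3), b)


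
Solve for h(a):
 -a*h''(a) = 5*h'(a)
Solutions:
 h(a) = C1 + C2/a^4


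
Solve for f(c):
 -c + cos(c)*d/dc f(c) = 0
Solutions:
 f(c) = C1 + Integral(c/cos(c), c)


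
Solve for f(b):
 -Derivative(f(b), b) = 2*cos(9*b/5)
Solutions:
 f(b) = C1 - 10*sin(9*b/5)/9


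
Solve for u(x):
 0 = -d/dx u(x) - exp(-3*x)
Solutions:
 u(x) = C1 + exp(-3*x)/3


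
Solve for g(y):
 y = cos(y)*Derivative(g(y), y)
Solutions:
 g(y) = C1 + Integral(y/cos(y), y)


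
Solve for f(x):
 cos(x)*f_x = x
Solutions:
 f(x) = C1 + Integral(x/cos(x), x)


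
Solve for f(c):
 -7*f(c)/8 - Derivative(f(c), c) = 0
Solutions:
 f(c) = C1*exp(-7*c/8)


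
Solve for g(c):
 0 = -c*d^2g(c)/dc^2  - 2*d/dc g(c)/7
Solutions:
 g(c) = C1 + C2*c^(5/7)


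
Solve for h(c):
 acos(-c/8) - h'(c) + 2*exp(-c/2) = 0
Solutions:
 h(c) = C1 + c*acos(-c/8) + sqrt(64 - c^2) - 4*exp(-c/2)


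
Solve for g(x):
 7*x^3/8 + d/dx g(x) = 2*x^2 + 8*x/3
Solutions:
 g(x) = C1 - 7*x^4/32 + 2*x^3/3 + 4*x^2/3


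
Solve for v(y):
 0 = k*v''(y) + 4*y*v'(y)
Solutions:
 v(y) = C1 + C2*sqrt(k)*erf(sqrt(2)*y*sqrt(1/k))


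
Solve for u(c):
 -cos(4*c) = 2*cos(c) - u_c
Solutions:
 u(c) = C1 + 2*sin(c) + sin(4*c)/4


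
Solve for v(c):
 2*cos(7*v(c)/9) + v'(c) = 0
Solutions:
 2*c - 9*log(sin(7*v(c)/9) - 1)/14 + 9*log(sin(7*v(c)/9) + 1)/14 = C1


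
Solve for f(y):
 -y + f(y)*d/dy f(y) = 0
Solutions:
 f(y) = -sqrt(C1 + y^2)
 f(y) = sqrt(C1 + y^2)


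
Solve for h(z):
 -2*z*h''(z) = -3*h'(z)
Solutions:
 h(z) = C1 + C2*z^(5/2)


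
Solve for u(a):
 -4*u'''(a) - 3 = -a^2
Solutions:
 u(a) = C1 + C2*a + C3*a^2 + a^5/240 - a^3/8


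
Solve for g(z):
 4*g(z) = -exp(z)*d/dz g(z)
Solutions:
 g(z) = C1*exp(4*exp(-z))


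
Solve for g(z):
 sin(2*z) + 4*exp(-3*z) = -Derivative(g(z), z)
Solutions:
 g(z) = C1 + cos(2*z)/2 + 4*exp(-3*z)/3


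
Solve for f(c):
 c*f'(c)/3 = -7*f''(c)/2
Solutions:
 f(c) = C1 + C2*erf(sqrt(21)*c/21)


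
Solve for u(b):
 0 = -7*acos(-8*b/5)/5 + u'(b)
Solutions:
 u(b) = C1 + 7*b*acos(-8*b/5)/5 + 7*sqrt(25 - 64*b^2)/40


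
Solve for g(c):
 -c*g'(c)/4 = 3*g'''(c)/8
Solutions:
 g(c) = C1 + Integral(C2*airyai(-2^(1/3)*3^(2/3)*c/3) + C3*airybi(-2^(1/3)*3^(2/3)*c/3), c)


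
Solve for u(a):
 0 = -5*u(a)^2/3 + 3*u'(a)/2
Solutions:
 u(a) = -9/(C1 + 10*a)


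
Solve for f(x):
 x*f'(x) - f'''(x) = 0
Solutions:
 f(x) = C1 + Integral(C2*airyai(x) + C3*airybi(x), x)


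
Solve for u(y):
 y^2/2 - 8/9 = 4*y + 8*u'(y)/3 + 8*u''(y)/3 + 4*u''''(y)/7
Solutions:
 u(y) = C1 + C2*exp(-7^(1/3)*y*(-(9 + sqrt(137))^(1/3) + 2*7^(1/3)/(9 + sqrt(137))^(1/3))/6)*sin(sqrt(3)*7^(1/3)*y*(2*7^(1/3)/(9 + sqrt(137))^(1/3) + (9 + sqrt(137))^(1/3))/6) + C3*exp(-7^(1/3)*y*(-(9 + sqrt(137))^(1/3) + 2*7^(1/3)/(9 + sqrt(137))^(1/3))/6)*cos(sqrt(3)*7^(1/3)*y*(2*7^(1/3)/(9 + sqrt(137))^(1/3) + (9 + sqrt(137))^(1/3))/6) + C4*exp(7^(1/3)*y*(-(9 + sqrt(137))^(1/3) + 2*7^(1/3)/(9 + sqrt(137))^(1/3))/3) + y^3/16 - 15*y^2/16 + 37*y/24


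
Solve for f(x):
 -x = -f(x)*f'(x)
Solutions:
 f(x) = -sqrt(C1 + x^2)
 f(x) = sqrt(C1 + x^2)


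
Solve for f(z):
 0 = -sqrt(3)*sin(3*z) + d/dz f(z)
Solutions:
 f(z) = C1 - sqrt(3)*cos(3*z)/3


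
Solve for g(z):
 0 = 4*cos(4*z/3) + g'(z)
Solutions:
 g(z) = C1 - 3*sin(4*z/3)


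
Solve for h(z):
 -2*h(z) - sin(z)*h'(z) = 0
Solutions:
 h(z) = C1*(cos(z) + 1)/(cos(z) - 1)


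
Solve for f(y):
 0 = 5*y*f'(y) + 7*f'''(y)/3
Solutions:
 f(y) = C1 + Integral(C2*airyai(-15^(1/3)*7^(2/3)*y/7) + C3*airybi(-15^(1/3)*7^(2/3)*y/7), y)


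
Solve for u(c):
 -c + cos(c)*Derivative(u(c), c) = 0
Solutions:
 u(c) = C1 + Integral(c/cos(c), c)


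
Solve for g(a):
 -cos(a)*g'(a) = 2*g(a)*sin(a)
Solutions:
 g(a) = C1*cos(a)^2


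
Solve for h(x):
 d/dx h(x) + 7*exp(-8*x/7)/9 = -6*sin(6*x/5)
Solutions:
 h(x) = C1 + 5*cos(6*x/5) + 49*exp(-8*x/7)/72


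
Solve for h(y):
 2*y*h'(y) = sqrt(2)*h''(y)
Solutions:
 h(y) = C1 + C2*erfi(2^(3/4)*y/2)


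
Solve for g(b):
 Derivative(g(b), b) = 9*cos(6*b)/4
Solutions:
 g(b) = C1 + 3*sin(6*b)/8


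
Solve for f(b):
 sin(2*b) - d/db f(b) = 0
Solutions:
 f(b) = C1 - cos(2*b)/2


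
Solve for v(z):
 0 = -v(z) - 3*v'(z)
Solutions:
 v(z) = C1*exp(-z/3)


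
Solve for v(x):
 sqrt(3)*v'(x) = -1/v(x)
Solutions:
 v(x) = -sqrt(C1 - 6*sqrt(3)*x)/3
 v(x) = sqrt(C1 - 6*sqrt(3)*x)/3


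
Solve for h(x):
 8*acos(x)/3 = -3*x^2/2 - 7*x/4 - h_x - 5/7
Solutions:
 h(x) = C1 - x^3/2 - 7*x^2/8 - 8*x*acos(x)/3 - 5*x/7 + 8*sqrt(1 - x^2)/3


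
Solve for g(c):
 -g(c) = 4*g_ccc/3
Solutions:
 g(c) = C3*exp(-6^(1/3)*c/2) + (C1*sin(2^(1/3)*3^(5/6)*c/4) + C2*cos(2^(1/3)*3^(5/6)*c/4))*exp(6^(1/3)*c/4)


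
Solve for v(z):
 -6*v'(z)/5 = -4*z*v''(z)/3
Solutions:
 v(z) = C1 + C2*z^(19/10)


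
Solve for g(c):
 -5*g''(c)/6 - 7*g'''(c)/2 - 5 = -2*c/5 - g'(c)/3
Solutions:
 g(c) = C1 + C2*exp(c*(-5 + sqrt(193))/42) + C3*exp(-c*(5 + sqrt(193))/42) - 3*c^2/5 + 12*c


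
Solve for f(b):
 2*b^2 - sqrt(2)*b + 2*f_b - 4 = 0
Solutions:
 f(b) = C1 - b^3/3 + sqrt(2)*b^2/4 + 2*b


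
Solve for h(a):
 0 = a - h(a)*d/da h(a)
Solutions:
 h(a) = -sqrt(C1 + a^2)
 h(a) = sqrt(C1 + a^2)


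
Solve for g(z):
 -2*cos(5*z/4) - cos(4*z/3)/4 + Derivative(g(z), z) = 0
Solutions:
 g(z) = C1 + 8*sin(5*z/4)/5 + 3*sin(4*z/3)/16


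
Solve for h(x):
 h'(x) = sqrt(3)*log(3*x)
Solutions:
 h(x) = C1 + sqrt(3)*x*log(x) - sqrt(3)*x + sqrt(3)*x*log(3)


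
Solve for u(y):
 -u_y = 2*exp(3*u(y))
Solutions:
 u(y) = log((-3^(2/3) - 3*3^(1/6)*I)*(1/(C1 + 2*y))^(1/3)/6)
 u(y) = log((-3^(2/3) + 3*3^(1/6)*I)*(1/(C1 + 2*y))^(1/3)/6)
 u(y) = log(1/(C1 + 6*y))/3


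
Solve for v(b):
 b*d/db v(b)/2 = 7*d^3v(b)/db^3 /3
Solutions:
 v(b) = C1 + Integral(C2*airyai(14^(2/3)*3^(1/3)*b/14) + C3*airybi(14^(2/3)*3^(1/3)*b/14), b)


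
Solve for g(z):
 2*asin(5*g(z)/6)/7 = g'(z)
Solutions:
 Integral(1/asin(5*_y/6), (_y, g(z))) = C1 + 2*z/7


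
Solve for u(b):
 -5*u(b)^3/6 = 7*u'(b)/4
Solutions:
 u(b) = -sqrt(42)*sqrt(-1/(C1 - 10*b))/2
 u(b) = sqrt(42)*sqrt(-1/(C1 - 10*b))/2


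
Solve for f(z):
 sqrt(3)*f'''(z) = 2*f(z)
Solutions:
 f(z) = C3*exp(2^(1/3)*3^(5/6)*z/3) + (C1*sin(6^(1/3)*z/2) + C2*cos(6^(1/3)*z/2))*exp(-2^(1/3)*3^(5/6)*z/6)


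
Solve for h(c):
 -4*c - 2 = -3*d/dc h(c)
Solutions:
 h(c) = C1 + 2*c^2/3 + 2*c/3


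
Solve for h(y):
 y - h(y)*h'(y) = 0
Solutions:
 h(y) = -sqrt(C1 + y^2)
 h(y) = sqrt(C1 + y^2)


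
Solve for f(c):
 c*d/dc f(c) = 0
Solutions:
 f(c) = C1


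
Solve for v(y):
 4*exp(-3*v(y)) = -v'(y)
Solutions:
 v(y) = log(C1 - 12*y)/3
 v(y) = log((-3^(1/3) - 3^(5/6)*I)*(C1 - 4*y)^(1/3)/2)
 v(y) = log((-3^(1/3) + 3^(5/6)*I)*(C1 - 4*y)^(1/3)/2)


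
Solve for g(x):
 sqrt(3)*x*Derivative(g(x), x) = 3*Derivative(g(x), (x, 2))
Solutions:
 g(x) = C1 + C2*erfi(sqrt(2)*3^(3/4)*x/6)


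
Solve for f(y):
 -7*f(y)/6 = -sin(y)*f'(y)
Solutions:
 f(y) = C1*(cos(y) - 1)^(7/12)/(cos(y) + 1)^(7/12)


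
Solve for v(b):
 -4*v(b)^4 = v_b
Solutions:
 v(b) = (-3^(2/3) - 3*3^(1/6)*I)*(1/(C1 + 4*b))^(1/3)/6
 v(b) = (-3^(2/3) + 3*3^(1/6)*I)*(1/(C1 + 4*b))^(1/3)/6
 v(b) = (1/(C1 + 12*b))^(1/3)


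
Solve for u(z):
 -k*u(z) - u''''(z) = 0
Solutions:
 u(z) = C1*exp(-z*(-k)^(1/4)) + C2*exp(z*(-k)^(1/4)) + C3*exp(-I*z*(-k)^(1/4)) + C4*exp(I*z*(-k)^(1/4))


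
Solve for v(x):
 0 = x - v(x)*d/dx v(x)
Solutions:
 v(x) = -sqrt(C1 + x^2)
 v(x) = sqrt(C1 + x^2)


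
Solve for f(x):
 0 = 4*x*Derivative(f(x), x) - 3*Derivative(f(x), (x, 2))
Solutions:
 f(x) = C1 + C2*erfi(sqrt(6)*x/3)


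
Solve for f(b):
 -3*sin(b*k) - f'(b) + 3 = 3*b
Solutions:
 f(b) = C1 - 3*b^2/2 + 3*b + 3*cos(b*k)/k


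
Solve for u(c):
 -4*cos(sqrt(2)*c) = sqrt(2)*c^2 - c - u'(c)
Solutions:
 u(c) = C1 + sqrt(2)*c^3/3 - c^2/2 + 2*sqrt(2)*sin(sqrt(2)*c)


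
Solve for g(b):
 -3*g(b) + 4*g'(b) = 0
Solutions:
 g(b) = C1*exp(3*b/4)


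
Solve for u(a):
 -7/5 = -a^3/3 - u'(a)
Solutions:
 u(a) = C1 - a^4/12 + 7*a/5


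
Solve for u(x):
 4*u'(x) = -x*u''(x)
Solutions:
 u(x) = C1 + C2/x^3


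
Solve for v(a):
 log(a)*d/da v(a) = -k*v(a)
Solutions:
 v(a) = C1*exp(-k*li(a))


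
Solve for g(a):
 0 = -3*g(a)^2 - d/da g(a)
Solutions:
 g(a) = 1/(C1 + 3*a)


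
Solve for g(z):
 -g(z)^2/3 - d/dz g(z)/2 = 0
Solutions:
 g(z) = 3/(C1 + 2*z)


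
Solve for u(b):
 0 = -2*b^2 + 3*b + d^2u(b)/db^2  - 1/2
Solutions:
 u(b) = C1 + C2*b + b^4/6 - b^3/2 + b^2/4


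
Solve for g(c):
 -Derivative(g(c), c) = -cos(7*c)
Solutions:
 g(c) = C1 + sin(7*c)/7


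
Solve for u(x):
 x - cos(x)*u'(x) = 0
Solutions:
 u(x) = C1 + Integral(x/cos(x), x)


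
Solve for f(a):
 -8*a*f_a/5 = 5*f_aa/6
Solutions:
 f(a) = C1 + C2*erf(2*sqrt(6)*a/5)


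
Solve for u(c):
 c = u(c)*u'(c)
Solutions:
 u(c) = -sqrt(C1 + c^2)
 u(c) = sqrt(C1 + c^2)


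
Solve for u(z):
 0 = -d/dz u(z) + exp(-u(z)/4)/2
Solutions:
 u(z) = 4*log(C1 + z/8)


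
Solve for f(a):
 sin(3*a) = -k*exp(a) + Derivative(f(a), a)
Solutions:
 f(a) = C1 + k*exp(a) - cos(3*a)/3


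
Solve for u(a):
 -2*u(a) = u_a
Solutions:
 u(a) = C1*exp(-2*a)


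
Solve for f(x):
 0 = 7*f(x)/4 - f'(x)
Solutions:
 f(x) = C1*exp(7*x/4)


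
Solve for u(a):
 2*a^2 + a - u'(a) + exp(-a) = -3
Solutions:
 u(a) = C1 + 2*a^3/3 + a^2/2 + 3*a - exp(-a)


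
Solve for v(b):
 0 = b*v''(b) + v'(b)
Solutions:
 v(b) = C1 + C2*log(b)


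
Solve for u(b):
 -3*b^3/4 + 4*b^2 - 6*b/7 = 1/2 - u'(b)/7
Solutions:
 u(b) = C1 + 21*b^4/16 - 28*b^3/3 + 3*b^2 + 7*b/2


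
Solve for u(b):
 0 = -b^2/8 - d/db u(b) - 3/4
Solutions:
 u(b) = C1 - b^3/24 - 3*b/4


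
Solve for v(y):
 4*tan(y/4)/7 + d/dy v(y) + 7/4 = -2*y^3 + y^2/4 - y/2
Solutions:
 v(y) = C1 - y^4/2 + y^3/12 - y^2/4 - 7*y/4 + 16*log(cos(y/4))/7


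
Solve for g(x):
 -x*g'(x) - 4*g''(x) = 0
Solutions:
 g(x) = C1 + C2*erf(sqrt(2)*x/4)


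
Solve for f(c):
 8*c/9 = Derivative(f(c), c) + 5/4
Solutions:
 f(c) = C1 + 4*c^2/9 - 5*c/4


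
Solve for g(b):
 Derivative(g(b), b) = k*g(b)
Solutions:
 g(b) = C1*exp(b*k)


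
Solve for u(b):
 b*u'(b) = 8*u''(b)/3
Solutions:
 u(b) = C1 + C2*erfi(sqrt(3)*b/4)


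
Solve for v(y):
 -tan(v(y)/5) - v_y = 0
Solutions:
 v(y) = -5*asin(C1*exp(-y/5)) + 5*pi
 v(y) = 5*asin(C1*exp(-y/5))


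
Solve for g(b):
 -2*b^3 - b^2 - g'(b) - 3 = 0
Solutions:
 g(b) = C1 - b^4/2 - b^3/3 - 3*b


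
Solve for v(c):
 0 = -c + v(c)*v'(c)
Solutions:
 v(c) = -sqrt(C1 + c^2)
 v(c) = sqrt(C1 + c^2)


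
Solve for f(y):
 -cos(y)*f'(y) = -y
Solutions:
 f(y) = C1 + Integral(y/cos(y), y)


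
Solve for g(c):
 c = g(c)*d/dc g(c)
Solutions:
 g(c) = -sqrt(C1 + c^2)
 g(c) = sqrt(C1 + c^2)


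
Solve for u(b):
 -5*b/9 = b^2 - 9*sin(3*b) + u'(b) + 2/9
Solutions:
 u(b) = C1 - b^3/3 - 5*b^2/18 - 2*b/9 - 3*cos(3*b)


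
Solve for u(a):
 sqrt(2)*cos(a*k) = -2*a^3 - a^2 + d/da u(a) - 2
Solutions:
 u(a) = C1 + a^4/2 + a^3/3 + 2*a + sqrt(2)*sin(a*k)/k


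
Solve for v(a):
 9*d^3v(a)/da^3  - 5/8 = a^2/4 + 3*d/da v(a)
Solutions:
 v(a) = C1 + C2*exp(-sqrt(3)*a/3) + C3*exp(sqrt(3)*a/3) - a^3/36 - 17*a/24


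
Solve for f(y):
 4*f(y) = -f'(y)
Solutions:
 f(y) = C1*exp(-4*y)


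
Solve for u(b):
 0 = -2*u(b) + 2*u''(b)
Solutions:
 u(b) = C1*exp(-b) + C2*exp(b)


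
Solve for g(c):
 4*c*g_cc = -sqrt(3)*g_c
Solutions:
 g(c) = C1 + C2*c^(1 - sqrt(3)/4)


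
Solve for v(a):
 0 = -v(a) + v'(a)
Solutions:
 v(a) = C1*exp(a)


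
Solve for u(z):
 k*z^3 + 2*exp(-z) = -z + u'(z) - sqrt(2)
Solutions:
 u(z) = C1 + k*z^4/4 + z^2/2 + sqrt(2)*z - 2*exp(-z)


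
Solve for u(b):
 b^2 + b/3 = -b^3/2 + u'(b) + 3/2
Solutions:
 u(b) = C1 + b^4/8 + b^3/3 + b^2/6 - 3*b/2


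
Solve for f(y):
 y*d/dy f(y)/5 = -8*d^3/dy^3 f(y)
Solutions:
 f(y) = C1 + Integral(C2*airyai(-5^(2/3)*y/10) + C3*airybi(-5^(2/3)*y/10), y)


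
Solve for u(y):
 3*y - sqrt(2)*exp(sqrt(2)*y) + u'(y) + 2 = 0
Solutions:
 u(y) = C1 - 3*y^2/2 - 2*y + exp(sqrt(2)*y)


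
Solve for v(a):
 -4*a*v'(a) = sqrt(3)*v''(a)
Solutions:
 v(a) = C1 + C2*erf(sqrt(2)*3^(3/4)*a/3)


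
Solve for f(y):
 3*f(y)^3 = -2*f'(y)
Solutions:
 f(y) = -sqrt(-1/(C1 - 3*y))
 f(y) = sqrt(-1/(C1 - 3*y))


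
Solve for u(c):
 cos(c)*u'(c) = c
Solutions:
 u(c) = C1 + Integral(c/cos(c), c)


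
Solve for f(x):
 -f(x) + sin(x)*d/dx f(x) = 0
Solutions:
 f(x) = C1*sqrt(cos(x) - 1)/sqrt(cos(x) + 1)


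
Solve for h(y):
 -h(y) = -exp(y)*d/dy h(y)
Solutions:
 h(y) = C1*exp(-exp(-y))


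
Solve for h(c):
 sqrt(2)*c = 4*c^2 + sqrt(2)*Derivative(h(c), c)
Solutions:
 h(c) = C1 - 2*sqrt(2)*c^3/3 + c^2/2


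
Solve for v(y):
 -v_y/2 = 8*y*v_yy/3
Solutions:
 v(y) = C1 + C2*y^(13/16)


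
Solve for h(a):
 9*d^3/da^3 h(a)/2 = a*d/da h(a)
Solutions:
 h(a) = C1 + Integral(C2*airyai(6^(1/3)*a/3) + C3*airybi(6^(1/3)*a/3), a)


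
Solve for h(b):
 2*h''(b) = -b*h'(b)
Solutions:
 h(b) = C1 + C2*erf(b/2)


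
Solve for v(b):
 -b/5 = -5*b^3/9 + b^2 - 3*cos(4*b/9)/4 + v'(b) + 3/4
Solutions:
 v(b) = C1 + 5*b^4/36 - b^3/3 - b^2/10 - 3*b/4 + 27*sin(4*b/9)/16


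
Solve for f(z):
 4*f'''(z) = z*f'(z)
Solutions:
 f(z) = C1 + Integral(C2*airyai(2^(1/3)*z/2) + C3*airybi(2^(1/3)*z/2), z)


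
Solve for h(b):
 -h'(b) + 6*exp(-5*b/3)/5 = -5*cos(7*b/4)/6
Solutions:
 h(b) = C1 + 10*sin(7*b/4)/21 - 18*exp(-5*b/3)/25


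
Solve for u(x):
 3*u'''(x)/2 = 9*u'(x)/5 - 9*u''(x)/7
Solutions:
 u(x) = C1 + C2*exp(x*(-15 + sqrt(1695))/35) + C3*exp(-x*(15 + sqrt(1695))/35)


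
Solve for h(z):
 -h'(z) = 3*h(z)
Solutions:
 h(z) = C1*exp(-3*z)


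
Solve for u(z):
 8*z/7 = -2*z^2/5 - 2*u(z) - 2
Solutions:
 u(z) = -z^2/5 - 4*z/7 - 1


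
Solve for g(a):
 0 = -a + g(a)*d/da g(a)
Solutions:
 g(a) = -sqrt(C1 + a^2)
 g(a) = sqrt(C1 + a^2)


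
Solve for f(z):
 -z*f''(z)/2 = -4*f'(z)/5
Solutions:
 f(z) = C1 + C2*z^(13/5)


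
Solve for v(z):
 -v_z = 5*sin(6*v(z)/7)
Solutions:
 5*z + 7*log(cos(6*v(z)/7) - 1)/12 - 7*log(cos(6*v(z)/7) + 1)/12 = C1


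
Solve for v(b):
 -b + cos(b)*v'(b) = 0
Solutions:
 v(b) = C1 + Integral(b/cos(b), b)


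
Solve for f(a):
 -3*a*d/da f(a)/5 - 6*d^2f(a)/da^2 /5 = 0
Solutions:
 f(a) = C1 + C2*erf(a/2)


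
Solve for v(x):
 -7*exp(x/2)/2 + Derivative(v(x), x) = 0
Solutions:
 v(x) = C1 + 7*exp(x/2)


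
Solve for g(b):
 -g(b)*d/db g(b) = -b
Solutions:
 g(b) = -sqrt(C1 + b^2)
 g(b) = sqrt(C1 + b^2)


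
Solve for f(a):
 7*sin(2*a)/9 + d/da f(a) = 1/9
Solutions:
 f(a) = C1 + a/9 + 7*cos(2*a)/18


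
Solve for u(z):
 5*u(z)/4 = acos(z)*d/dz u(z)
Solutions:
 u(z) = C1*exp(5*Integral(1/acos(z), z)/4)


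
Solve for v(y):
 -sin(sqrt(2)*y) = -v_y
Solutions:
 v(y) = C1 - sqrt(2)*cos(sqrt(2)*y)/2


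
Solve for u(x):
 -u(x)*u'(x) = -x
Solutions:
 u(x) = -sqrt(C1 + x^2)
 u(x) = sqrt(C1 + x^2)


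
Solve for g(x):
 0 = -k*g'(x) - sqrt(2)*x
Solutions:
 g(x) = C1 - sqrt(2)*x^2/(2*k)


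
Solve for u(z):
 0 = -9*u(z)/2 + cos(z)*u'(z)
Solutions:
 u(z) = C1*(sin(z) + 1)^(1/4)*(sin(z)^2 + 2*sin(z) + 1)/((sin(z) - 1)^(1/4)*(sin(z)^2 - 2*sin(z) + 1))


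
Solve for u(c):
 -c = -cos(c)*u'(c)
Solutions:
 u(c) = C1 + Integral(c/cos(c), c)


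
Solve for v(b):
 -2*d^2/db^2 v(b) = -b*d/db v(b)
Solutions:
 v(b) = C1 + C2*erfi(b/2)


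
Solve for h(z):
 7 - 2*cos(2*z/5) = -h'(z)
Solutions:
 h(z) = C1 - 7*z + 5*sin(2*z/5)


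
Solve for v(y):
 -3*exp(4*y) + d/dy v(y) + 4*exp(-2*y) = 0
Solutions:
 v(y) = C1 + 3*exp(4*y)/4 + 2*exp(-2*y)


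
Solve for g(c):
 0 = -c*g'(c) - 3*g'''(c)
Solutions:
 g(c) = C1 + Integral(C2*airyai(-3^(2/3)*c/3) + C3*airybi(-3^(2/3)*c/3), c)


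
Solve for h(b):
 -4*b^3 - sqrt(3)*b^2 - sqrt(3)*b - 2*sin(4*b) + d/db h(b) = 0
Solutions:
 h(b) = C1 + b^4 + sqrt(3)*b^3/3 + sqrt(3)*b^2/2 - cos(4*b)/2


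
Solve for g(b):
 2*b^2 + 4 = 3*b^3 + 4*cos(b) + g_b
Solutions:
 g(b) = C1 - 3*b^4/4 + 2*b^3/3 + 4*b - 4*sin(b)


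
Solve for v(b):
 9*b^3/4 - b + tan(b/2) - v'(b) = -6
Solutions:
 v(b) = C1 + 9*b^4/16 - b^2/2 + 6*b - 2*log(cos(b/2))


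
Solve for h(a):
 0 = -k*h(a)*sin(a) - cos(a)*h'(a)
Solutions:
 h(a) = C1*exp(k*log(cos(a)))


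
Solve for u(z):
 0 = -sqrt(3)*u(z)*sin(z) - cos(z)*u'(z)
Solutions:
 u(z) = C1*cos(z)^(sqrt(3))


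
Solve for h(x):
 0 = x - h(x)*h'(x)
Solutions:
 h(x) = -sqrt(C1 + x^2)
 h(x) = sqrt(C1 + x^2)


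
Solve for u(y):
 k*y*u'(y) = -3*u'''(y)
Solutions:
 u(y) = C1 + Integral(C2*airyai(3^(2/3)*y*(-k)^(1/3)/3) + C3*airybi(3^(2/3)*y*(-k)^(1/3)/3), y)


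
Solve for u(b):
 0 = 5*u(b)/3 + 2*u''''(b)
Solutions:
 u(b) = (C1*sin(10^(1/4)*3^(3/4)*b/6) + C2*cos(10^(1/4)*3^(3/4)*b/6))*exp(-10^(1/4)*3^(3/4)*b/6) + (C3*sin(10^(1/4)*3^(3/4)*b/6) + C4*cos(10^(1/4)*3^(3/4)*b/6))*exp(10^(1/4)*3^(3/4)*b/6)


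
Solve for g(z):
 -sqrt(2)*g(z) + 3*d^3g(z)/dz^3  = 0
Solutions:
 g(z) = C3*exp(2^(1/6)*3^(2/3)*z/3) + (C1*sin(6^(1/6)*z/2) + C2*cos(6^(1/6)*z/2))*exp(-2^(1/6)*3^(2/3)*z/6)


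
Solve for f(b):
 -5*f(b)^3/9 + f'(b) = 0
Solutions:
 f(b) = -3*sqrt(2)*sqrt(-1/(C1 + 5*b))/2
 f(b) = 3*sqrt(2)*sqrt(-1/(C1 + 5*b))/2


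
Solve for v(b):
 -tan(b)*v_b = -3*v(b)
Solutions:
 v(b) = C1*sin(b)^3


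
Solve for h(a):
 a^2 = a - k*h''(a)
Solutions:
 h(a) = C1 + C2*a - a^4/(12*k) + a^3/(6*k)


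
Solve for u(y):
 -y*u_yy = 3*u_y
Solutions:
 u(y) = C1 + C2/y^2


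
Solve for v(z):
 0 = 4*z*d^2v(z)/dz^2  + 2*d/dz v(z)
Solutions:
 v(z) = C1 + C2*sqrt(z)


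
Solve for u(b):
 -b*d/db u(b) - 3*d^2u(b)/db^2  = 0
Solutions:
 u(b) = C1 + C2*erf(sqrt(6)*b/6)


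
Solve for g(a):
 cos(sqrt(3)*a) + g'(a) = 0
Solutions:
 g(a) = C1 - sqrt(3)*sin(sqrt(3)*a)/3


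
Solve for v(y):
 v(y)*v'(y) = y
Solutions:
 v(y) = -sqrt(C1 + y^2)
 v(y) = sqrt(C1 + y^2)


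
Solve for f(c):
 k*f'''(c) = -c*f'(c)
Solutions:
 f(c) = C1 + Integral(C2*airyai(c*(-1/k)^(1/3)) + C3*airybi(c*(-1/k)^(1/3)), c)


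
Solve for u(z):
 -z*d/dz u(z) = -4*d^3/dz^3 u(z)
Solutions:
 u(z) = C1 + Integral(C2*airyai(2^(1/3)*z/2) + C3*airybi(2^(1/3)*z/2), z)


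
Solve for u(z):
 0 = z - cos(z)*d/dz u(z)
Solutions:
 u(z) = C1 + Integral(z/cos(z), z)


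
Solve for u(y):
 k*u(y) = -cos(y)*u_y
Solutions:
 u(y) = C1*exp(k*(log(sin(y) - 1) - log(sin(y) + 1))/2)


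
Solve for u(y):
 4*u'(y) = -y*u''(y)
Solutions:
 u(y) = C1 + C2/y^3


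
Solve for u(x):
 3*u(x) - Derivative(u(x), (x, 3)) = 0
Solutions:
 u(x) = C3*exp(3^(1/3)*x) + (C1*sin(3^(5/6)*x/2) + C2*cos(3^(5/6)*x/2))*exp(-3^(1/3)*x/2)


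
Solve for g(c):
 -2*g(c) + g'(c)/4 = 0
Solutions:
 g(c) = C1*exp(8*c)


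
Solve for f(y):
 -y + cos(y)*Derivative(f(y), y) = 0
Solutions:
 f(y) = C1 + Integral(y/cos(y), y)


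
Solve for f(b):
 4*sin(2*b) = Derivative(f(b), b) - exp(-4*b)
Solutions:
 f(b) = C1 - 2*cos(2*b) - exp(-4*b)/4


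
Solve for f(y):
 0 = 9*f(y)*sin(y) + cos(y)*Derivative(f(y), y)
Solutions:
 f(y) = C1*cos(y)^9


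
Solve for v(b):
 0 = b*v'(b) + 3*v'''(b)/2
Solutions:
 v(b) = C1 + Integral(C2*airyai(-2^(1/3)*3^(2/3)*b/3) + C3*airybi(-2^(1/3)*3^(2/3)*b/3), b)


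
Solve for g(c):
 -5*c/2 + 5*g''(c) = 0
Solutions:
 g(c) = C1 + C2*c + c^3/12


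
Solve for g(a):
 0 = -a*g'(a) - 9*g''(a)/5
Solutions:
 g(a) = C1 + C2*erf(sqrt(10)*a/6)


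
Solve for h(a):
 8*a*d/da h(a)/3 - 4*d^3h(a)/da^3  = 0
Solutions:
 h(a) = C1 + Integral(C2*airyai(2^(1/3)*3^(2/3)*a/3) + C3*airybi(2^(1/3)*3^(2/3)*a/3), a)


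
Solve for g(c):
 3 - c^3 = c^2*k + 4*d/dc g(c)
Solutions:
 g(c) = C1 - c^4/16 - c^3*k/12 + 3*c/4


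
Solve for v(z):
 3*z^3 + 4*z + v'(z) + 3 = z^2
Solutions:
 v(z) = C1 - 3*z^4/4 + z^3/3 - 2*z^2 - 3*z


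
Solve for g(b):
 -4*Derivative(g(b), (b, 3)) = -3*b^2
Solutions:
 g(b) = C1 + C2*b + C3*b^2 + b^5/80


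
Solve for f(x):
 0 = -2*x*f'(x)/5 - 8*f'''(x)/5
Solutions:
 f(x) = C1 + Integral(C2*airyai(-2^(1/3)*x/2) + C3*airybi(-2^(1/3)*x/2), x)


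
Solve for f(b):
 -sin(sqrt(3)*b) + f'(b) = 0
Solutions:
 f(b) = C1 - sqrt(3)*cos(sqrt(3)*b)/3


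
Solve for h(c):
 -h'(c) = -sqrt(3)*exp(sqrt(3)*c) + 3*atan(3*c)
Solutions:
 h(c) = C1 - 3*c*atan(3*c) + exp(sqrt(3)*c) + log(9*c^2 + 1)/2


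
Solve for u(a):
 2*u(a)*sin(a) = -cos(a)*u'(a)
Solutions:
 u(a) = C1*cos(a)^2


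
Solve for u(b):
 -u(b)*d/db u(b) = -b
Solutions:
 u(b) = -sqrt(C1 + b^2)
 u(b) = sqrt(C1 + b^2)


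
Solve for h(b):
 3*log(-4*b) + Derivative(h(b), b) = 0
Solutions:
 h(b) = C1 - 3*b*log(-b) + 3*b*(1 - 2*log(2))


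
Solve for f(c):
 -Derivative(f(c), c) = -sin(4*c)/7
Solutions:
 f(c) = C1 - cos(4*c)/28


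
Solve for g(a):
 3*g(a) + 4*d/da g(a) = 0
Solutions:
 g(a) = C1*exp(-3*a/4)


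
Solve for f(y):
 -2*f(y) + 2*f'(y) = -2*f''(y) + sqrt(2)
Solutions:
 f(y) = C1*exp(y*(-1 + sqrt(5))/2) + C2*exp(-y*(1 + sqrt(5))/2) - sqrt(2)/2


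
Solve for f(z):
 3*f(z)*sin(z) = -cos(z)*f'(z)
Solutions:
 f(z) = C1*cos(z)^3


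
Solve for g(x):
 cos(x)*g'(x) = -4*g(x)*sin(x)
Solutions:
 g(x) = C1*cos(x)^4


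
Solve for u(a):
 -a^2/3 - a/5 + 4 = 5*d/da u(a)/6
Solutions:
 u(a) = C1 - 2*a^3/15 - 3*a^2/25 + 24*a/5


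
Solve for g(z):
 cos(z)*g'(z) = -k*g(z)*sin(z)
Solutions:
 g(z) = C1*exp(k*log(cos(z)))


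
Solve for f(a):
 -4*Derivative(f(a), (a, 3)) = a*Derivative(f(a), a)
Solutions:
 f(a) = C1 + Integral(C2*airyai(-2^(1/3)*a/2) + C3*airybi(-2^(1/3)*a/2), a)


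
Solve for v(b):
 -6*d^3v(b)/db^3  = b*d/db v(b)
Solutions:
 v(b) = C1 + Integral(C2*airyai(-6^(2/3)*b/6) + C3*airybi(-6^(2/3)*b/6), b)


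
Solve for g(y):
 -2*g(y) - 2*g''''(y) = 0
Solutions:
 g(y) = (C1*sin(sqrt(2)*y/2) + C2*cos(sqrt(2)*y/2))*exp(-sqrt(2)*y/2) + (C3*sin(sqrt(2)*y/2) + C4*cos(sqrt(2)*y/2))*exp(sqrt(2)*y/2)


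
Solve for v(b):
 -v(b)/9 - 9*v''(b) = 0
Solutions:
 v(b) = C1*sin(b/9) + C2*cos(b/9)


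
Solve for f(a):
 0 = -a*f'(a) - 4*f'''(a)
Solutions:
 f(a) = C1 + Integral(C2*airyai(-2^(1/3)*a/2) + C3*airybi(-2^(1/3)*a/2), a)


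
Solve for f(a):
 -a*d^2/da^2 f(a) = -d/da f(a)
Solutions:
 f(a) = C1 + C2*a^2


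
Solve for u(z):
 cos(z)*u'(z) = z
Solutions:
 u(z) = C1 + Integral(z/cos(z), z)


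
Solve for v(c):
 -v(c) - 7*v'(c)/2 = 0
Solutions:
 v(c) = C1*exp(-2*c/7)


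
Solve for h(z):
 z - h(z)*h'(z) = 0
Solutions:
 h(z) = -sqrt(C1 + z^2)
 h(z) = sqrt(C1 + z^2)


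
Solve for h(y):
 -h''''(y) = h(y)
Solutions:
 h(y) = (C1*sin(sqrt(2)*y/2) + C2*cos(sqrt(2)*y/2))*exp(-sqrt(2)*y/2) + (C3*sin(sqrt(2)*y/2) + C4*cos(sqrt(2)*y/2))*exp(sqrt(2)*y/2)


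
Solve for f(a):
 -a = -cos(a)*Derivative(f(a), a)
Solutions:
 f(a) = C1 + Integral(a/cos(a), a)


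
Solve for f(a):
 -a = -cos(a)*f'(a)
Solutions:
 f(a) = C1 + Integral(a/cos(a), a)


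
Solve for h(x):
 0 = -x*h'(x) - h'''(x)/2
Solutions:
 h(x) = C1 + Integral(C2*airyai(-2^(1/3)*x) + C3*airybi(-2^(1/3)*x), x)


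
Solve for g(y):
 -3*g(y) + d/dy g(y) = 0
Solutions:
 g(y) = C1*exp(3*y)


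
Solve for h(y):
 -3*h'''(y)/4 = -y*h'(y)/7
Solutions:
 h(y) = C1 + Integral(C2*airyai(42^(2/3)*y/21) + C3*airybi(42^(2/3)*y/21), y)


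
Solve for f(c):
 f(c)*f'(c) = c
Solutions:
 f(c) = -sqrt(C1 + c^2)
 f(c) = sqrt(C1 + c^2)


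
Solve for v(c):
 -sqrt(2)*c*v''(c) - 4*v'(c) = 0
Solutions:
 v(c) = C1 + C2*c^(1 - 2*sqrt(2))


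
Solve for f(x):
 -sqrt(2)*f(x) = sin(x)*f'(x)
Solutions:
 f(x) = C1*(cos(x) + 1)^(sqrt(2)/2)/(cos(x) - 1)^(sqrt(2)/2)


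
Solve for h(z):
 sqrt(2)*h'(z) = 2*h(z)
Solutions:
 h(z) = C1*exp(sqrt(2)*z)


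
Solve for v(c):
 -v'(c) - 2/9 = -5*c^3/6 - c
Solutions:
 v(c) = C1 + 5*c^4/24 + c^2/2 - 2*c/9


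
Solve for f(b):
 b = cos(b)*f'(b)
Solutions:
 f(b) = C1 + Integral(b/cos(b), b)


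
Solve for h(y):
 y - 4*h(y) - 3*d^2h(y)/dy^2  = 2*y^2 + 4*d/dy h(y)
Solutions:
 h(y) = -y^2/2 + 5*y/4 + (C1*sin(2*sqrt(2)*y/3) + C2*cos(2*sqrt(2)*y/3))*exp(-2*y/3) - 1/2


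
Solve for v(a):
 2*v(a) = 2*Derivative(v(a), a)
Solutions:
 v(a) = C1*exp(a)


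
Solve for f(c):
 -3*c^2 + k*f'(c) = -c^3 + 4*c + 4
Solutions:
 f(c) = C1 - c^4/(4*k) + c^3/k + 2*c^2/k + 4*c/k


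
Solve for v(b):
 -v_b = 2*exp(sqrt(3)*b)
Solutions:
 v(b) = C1 - 2*sqrt(3)*exp(sqrt(3)*b)/3


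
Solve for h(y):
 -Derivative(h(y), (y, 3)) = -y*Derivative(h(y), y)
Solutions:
 h(y) = C1 + Integral(C2*airyai(y) + C3*airybi(y), y)


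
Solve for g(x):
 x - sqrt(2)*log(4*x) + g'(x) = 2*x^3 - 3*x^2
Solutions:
 g(x) = C1 + x^4/2 - x^3 - x^2/2 + sqrt(2)*x*log(x) - sqrt(2)*x + 2*sqrt(2)*x*log(2)


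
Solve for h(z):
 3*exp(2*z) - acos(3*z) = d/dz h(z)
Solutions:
 h(z) = C1 - z*acos(3*z) + sqrt(1 - 9*z^2)/3 + 3*exp(2*z)/2


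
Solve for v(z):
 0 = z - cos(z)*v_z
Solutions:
 v(z) = C1 + Integral(z/cos(z), z)


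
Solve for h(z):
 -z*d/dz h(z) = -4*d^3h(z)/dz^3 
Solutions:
 h(z) = C1 + Integral(C2*airyai(2^(1/3)*z/2) + C3*airybi(2^(1/3)*z/2), z)


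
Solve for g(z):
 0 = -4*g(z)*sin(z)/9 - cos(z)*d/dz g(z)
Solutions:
 g(z) = C1*cos(z)^(4/9)


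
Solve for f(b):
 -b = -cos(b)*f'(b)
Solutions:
 f(b) = C1 + Integral(b/cos(b), b)


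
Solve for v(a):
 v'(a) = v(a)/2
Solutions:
 v(a) = C1*exp(a/2)


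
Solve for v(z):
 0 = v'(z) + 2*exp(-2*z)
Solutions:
 v(z) = C1 + exp(-2*z)


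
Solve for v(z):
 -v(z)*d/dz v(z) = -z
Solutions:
 v(z) = -sqrt(C1 + z^2)
 v(z) = sqrt(C1 + z^2)


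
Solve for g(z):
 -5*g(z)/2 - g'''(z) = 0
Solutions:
 g(z) = C3*exp(-2^(2/3)*5^(1/3)*z/2) + (C1*sin(2^(2/3)*sqrt(3)*5^(1/3)*z/4) + C2*cos(2^(2/3)*sqrt(3)*5^(1/3)*z/4))*exp(2^(2/3)*5^(1/3)*z/4)


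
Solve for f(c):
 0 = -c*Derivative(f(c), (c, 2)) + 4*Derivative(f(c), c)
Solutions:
 f(c) = C1 + C2*c^5


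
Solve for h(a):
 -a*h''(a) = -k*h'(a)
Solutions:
 h(a) = C1 + a^(re(k) + 1)*(C2*sin(log(a)*Abs(im(k))) + C3*cos(log(a)*im(k)))


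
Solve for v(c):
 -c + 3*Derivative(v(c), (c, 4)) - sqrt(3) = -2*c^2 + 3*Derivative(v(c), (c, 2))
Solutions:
 v(c) = C1 + C2*c + C3*exp(-c) + C4*exp(c) + c^4/18 - c^3/18 + c^2*(4 - sqrt(3))/6


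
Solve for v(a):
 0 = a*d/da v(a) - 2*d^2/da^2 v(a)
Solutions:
 v(a) = C1 + C2*erfi(a/2)


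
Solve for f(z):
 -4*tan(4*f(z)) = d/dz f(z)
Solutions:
 f(z) = -asin(C1*exp(-16*z))/4 + pi/4
 f(z) = asin(C1*exp(-16*z))/4


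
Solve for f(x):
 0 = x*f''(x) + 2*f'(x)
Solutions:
 f(x) = C1 + C2/x


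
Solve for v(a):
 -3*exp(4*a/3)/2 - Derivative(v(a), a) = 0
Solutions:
 v(a) = C1 - 9*exp(4*a/3)/8


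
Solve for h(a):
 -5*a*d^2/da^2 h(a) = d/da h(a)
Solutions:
 h(a) = C1 + C2*a^(4/5)


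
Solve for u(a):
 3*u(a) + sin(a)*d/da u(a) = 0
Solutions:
 u(a) = C1*(cos(a) + 1)^(3/2)/(cos(a) - 1)^(3/2)


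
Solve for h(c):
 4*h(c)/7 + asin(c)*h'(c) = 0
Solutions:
 h(c) = C1*exp(-4*Integral(1/asin(c), c)/7)


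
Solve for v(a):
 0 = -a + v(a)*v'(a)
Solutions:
 v(a) = -sqrt(C1 + a^2)
 v(a) = sqrt(C1 + a^2)


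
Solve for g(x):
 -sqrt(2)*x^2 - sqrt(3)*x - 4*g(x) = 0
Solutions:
 g(x) = x*(-sqrt(2)*x - sqrt(3))/4


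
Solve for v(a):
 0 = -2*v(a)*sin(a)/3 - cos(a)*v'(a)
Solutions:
 v(a) = C1*cos(a)^(2/3)


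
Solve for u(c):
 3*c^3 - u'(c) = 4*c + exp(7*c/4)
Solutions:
 u(c) = C1 + 3*c^4/4 - 2*c^2 - 4*exp(7*c/4)/7


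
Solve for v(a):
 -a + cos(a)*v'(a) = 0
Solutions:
 v(a) = C1 + Integral(a/cos(a), a)


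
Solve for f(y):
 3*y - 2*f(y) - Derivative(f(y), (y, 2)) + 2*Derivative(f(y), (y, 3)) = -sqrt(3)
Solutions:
 f(y) = C1*exp(y*(-(6*sqrt(330) + 109)^(1/3) - 1/(6*sqrt(330) + 109)^(1/3) + 2)/12)*sin(sqrt(3)*y*(-(6*sqrt(330) + 109)^(1/3) + (6*sqrt(330) + 109)^(-1/3))/12) + C2*exp(y*(-(6*sqrt(330) + 109)^(1/3) - 1/(6*sqrt(330) + 109)^(1/3) + 2)/12)*cos(sqrt(3)*y*(-(6*sqrt(330) + 109)^(1/3) + (6*sqrt(330) + 109)^(-1/3))/12) + C3*exp(y*((6*sqrt(330) + 109)^(-1/3) + 1 + (6*sqrt(330) + 109)^(1/3))/6) + 3*y/2 + sqrt(3)/2


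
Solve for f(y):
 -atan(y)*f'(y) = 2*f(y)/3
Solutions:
 f(y) = C1*exp(-2*Integral(1/atan(y), y)/3)


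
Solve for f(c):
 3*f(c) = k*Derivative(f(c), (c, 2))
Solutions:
 f(c) = C1*exp(-sqrt(3)*c*sqrt(1/k)) + C2*exp(sqrt(3)*c*sqrt(1/k))


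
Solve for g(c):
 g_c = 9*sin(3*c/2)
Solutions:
 g(c) = C1 - 6*cos(3*c/2)


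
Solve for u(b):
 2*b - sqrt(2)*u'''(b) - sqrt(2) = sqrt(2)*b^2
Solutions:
 u(b) = C1 + C2*b + C3*b^2 - b^5/60 + sqrt(2)*b^4/24 - b^3/6


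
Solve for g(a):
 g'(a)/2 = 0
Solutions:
 g(a) = C1


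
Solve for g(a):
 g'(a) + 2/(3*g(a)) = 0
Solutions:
 g(a) = -sqrt(C1 - 12*a)/3
 g(a) = sqrt(C1 - 12*a)/3


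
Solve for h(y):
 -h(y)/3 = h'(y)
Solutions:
 h(y) = C1*exp(-y/3)


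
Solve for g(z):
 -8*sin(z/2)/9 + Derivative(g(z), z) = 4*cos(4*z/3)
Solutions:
 g(z) = C1 + 3*sin(4*z/3) - 16*cos(z/2)/9


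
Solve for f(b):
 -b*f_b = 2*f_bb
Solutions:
 f(b) = C1 + C2*erf(b/2)


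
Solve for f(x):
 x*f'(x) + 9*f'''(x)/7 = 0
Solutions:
 f(x) = C1 + Integral(C2*airyai(-21^(1/3)*x/3) + C3*airybi(-21^(1/3)*x/3), x)


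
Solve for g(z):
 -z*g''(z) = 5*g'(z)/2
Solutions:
 g(z) = C1 + C2/z^(3/2)


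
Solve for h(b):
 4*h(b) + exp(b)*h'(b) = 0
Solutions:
 h(b) = C1*exp(4*exp(-b))


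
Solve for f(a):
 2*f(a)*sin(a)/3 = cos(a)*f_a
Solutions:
 f(a) = C1/cos(a)^(2/3)


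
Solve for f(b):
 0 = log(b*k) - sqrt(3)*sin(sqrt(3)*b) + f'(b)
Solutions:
 f(b) = C1 - b*log(b*k) + b - cos(sqrt(3)*b)


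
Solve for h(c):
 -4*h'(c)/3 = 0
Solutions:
 h(c) = C1


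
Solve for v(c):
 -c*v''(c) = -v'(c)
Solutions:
 v(c) = C1 + C2*c^2


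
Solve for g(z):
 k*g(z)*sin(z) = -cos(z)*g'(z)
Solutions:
 g(z) = C1*exp(k*log(cos(z)))


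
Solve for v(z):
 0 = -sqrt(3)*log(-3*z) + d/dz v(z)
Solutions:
 v(z) = C1 + sqrt(3)*z*log(-z) + sqrt(3)*z*(-1 + log(3))


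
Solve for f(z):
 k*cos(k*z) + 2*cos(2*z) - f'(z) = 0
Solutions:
 f(z) = C1 + sin(2*z) + sin(k*z)


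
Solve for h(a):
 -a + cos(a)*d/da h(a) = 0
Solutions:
 h(a) = C1 + Integral(a/cos(a), a)


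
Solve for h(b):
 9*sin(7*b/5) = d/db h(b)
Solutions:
 h(b) = C1 - 45*cos(7*b/5)/7


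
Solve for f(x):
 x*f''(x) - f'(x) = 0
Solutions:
 f(x) = C1 + C2*x^2


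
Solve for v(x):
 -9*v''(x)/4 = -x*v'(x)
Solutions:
 v(x) = C1 + C2*erfi(sqrt(2)*x/3)


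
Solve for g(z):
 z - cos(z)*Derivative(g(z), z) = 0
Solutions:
 g(z) = C1 + Integral(z/cos(z), z)


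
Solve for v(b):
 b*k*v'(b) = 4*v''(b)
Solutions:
 v(b) = Piecewise((-sqrt(2)*sqrt(pi)*C1*erf(sqrt(2)*b*sqrt(-k)/4)/sqrt(-k) - C2, (k > 0) | (k < 0)), (-C1*b - C2, True))


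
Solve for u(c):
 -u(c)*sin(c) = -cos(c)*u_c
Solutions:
 u(c) = C1/cos(c)


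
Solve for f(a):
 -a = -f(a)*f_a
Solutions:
 f(a) = -sqrt(C1 + a^2)
 f(a) = sqrt(C1 + a^2)


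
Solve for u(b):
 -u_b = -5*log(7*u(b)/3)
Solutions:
 Integral(1/(-log(_y) - log(7) + log(3)), (_y, u(b)))/5 = C1 - b


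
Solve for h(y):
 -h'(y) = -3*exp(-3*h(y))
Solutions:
 h(y) = log(C1 + 9*y)/3
 h(y) = log((-3^(1/3) - 3^(5/6)*I)*(C1 + 3*y)^(1/3)/2)
 h(y) = log((-3^(1/3) + 3^(5/6)*I)*(C1 + 3*y)^(1/3)/2)


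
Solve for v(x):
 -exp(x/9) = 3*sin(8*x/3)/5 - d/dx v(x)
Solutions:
 v(x) = C1 + 9*exp(x/9) - 9*cos(8*x/3)/40
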